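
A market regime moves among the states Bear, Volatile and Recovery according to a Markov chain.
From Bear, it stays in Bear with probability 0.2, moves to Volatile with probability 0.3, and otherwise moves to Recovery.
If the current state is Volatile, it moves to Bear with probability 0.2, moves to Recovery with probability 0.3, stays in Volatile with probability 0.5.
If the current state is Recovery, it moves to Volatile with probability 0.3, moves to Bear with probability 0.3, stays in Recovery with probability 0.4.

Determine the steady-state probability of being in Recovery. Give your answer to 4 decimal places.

0.3864

Let the stationary distribution be π with π = πP and π_1 + π_2 + π_3 = 1.
π_1 = 0.2·π_1 + 0.2·π_2 + 0.3·π_3
π_2 = 0.3·π_1 + 0.5·π_2 + 0.3·π_3
Solving with the normalization constraint gives π = (0.2386, 0.3750, 0.3864).
So the stationary probability of Recovery is 0.3864.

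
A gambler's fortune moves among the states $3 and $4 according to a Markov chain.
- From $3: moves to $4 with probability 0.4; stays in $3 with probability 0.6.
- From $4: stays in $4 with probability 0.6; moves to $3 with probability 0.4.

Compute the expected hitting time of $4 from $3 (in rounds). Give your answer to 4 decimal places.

2.5000

Let t(s) be the expected number of rounds to first reach $4 from state s, with t($4) = 0. Conditioning on the first round:
t($3) = 1 + 0.6·t($3)
Solving: t($3) = 2.5000.
Expected rounds from $3 to $4: 2.5000.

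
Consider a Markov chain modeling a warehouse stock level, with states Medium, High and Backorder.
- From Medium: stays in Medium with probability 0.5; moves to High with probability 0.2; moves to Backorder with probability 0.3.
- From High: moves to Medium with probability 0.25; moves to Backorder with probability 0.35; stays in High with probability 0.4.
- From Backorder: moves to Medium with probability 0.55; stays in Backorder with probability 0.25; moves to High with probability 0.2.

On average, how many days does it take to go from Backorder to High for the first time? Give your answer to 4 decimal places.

Let t(s) be the expected number of days to first reach High from state s, with t(High) = 0. Conditioning on the first day:
t(Medium) = 1 + 0.5·t(Medium) + 0.3·t(Backorder)
t(Backorder) = 1 + 0.55·t(Medium) + 0.25·t(Backorder)
Solving: t(Medium) = 5.0000, t(Backorder) = 5.0000.
Expected days from Backorder to High: 5.0000.

5.0000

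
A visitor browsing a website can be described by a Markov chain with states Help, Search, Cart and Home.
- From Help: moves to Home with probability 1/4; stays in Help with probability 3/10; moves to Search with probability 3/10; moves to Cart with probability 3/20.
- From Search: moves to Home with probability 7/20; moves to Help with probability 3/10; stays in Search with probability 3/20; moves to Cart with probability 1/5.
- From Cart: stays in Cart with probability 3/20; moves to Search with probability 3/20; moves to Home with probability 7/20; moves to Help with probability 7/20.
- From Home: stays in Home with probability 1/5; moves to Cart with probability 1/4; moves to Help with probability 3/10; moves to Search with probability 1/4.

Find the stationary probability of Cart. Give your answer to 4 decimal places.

0.1890

Let the stationary distribution be π with π = πP and π_1 + π_2 + π_3 + π_4 = 1.
π_1 = 0.3·π_1 + 0.3·π_2 + 0.35·π_3 + 0.3·π_4
π_2 = 0.3·π_1 + 0.15·π_2 + 0.15·π_3 + 0.25·π_4
π_3 = 0.15·π_1 + 0.2·π_2 + 0.15·π_3 + 0.25·π_4
Solving with the normalization constraint gives π = (0.3094, 0.2242, 0.1890, 0.2774).
So the stationary probability of Cart is 0.1890.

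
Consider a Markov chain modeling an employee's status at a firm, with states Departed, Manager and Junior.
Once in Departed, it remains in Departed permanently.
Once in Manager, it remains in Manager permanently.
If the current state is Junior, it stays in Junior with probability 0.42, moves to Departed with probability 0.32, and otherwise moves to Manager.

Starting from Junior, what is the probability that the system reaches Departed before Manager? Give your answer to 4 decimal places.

0.5517

Let h(s) be the probability of absorption at Departed starting from transient state s. Then h(Departed) = 1 and h(Manager) = 0. By first-step analysis:
h(Junior) = 0.32·1 + 0.26·0 + 0.42·h(Junior)
Solving: h(Junior) = 0.5517.
Starting from Junior, the probability is 0.5517.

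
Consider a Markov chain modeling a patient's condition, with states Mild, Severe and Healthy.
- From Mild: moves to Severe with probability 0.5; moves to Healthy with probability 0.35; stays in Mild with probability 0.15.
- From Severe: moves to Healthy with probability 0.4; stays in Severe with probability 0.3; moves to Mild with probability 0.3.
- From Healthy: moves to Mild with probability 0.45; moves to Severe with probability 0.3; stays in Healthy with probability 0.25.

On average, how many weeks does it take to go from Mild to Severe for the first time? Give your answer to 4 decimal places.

Let t(s) be the expected number of weeks to first reach Severe from state s, with t(Severe) = 0. Conditioning on the first week:
t(Mild) = 1 + 0.15·t(Mild) + 0.35·t(Healthy)
t(Healthy) = 1 + 0.45·t(Mild) + 0.25·t(Healthy)
Solving: t(Mild) = 2.2917, t(Healthy) = 2.7083.
Expected weeks from Mild to Severe: 2.2917.

2.2917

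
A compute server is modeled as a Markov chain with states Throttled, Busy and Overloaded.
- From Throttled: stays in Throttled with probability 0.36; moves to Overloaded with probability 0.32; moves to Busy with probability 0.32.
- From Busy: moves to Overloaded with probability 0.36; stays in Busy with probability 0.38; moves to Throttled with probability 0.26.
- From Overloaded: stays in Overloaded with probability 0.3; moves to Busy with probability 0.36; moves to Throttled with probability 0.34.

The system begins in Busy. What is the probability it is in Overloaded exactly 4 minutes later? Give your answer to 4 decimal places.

0.3276

Propagate the distribution vector 4 minutes from Busy.
After 0 minutes: (0.0000, 1.0000, 0.0000)
After 1 minute: (0.2600, 0.3800, 0.3600)
After 2 minutes: (0.3148, 0.3572, 0.3280)
After 3 minutes: (0.3177, 0.3546, 0.3277)
After 4 minutes: (0.3180, 0.3544, 0.3276)
P(in Overloaded after 4 minutes) = 0.3276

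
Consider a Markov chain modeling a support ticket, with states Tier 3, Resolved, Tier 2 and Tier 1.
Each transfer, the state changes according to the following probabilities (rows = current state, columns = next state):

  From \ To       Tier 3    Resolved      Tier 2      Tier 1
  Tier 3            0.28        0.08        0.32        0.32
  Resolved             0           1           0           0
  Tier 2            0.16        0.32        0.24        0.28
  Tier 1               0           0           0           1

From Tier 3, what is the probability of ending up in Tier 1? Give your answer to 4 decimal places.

Let h(s) be the probability of absorption at Tier 1 starting from transient state s. Then h(Tier 1) = 1 and h(Resolved) = 0. By first-step analysis:
h(Tier 3) = 0.28·h(Tier 3) + 0.08·0 + 0.32·h(Tier 2) + 0.32·1
h(Tier 2) = 0.16·h(Tier 3) + 0.32·0 + 0.24·h(Tier 2) + 0.28·1
Solving: h(Tier 3) = 0.6710, h(Tier 2) = 0.5097.
Starting from Tier 3, the probability is 0.6710.

0.6710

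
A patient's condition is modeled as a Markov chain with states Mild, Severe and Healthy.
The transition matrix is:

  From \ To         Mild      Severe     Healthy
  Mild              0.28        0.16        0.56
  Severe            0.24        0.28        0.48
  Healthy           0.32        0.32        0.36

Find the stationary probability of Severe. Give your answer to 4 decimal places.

0.2635

Let the stationary distribution be π with π = πP and π_1 + π_2 + π_3 = 1.
π_1 = 0.28·π_1 + 0.24·π_2 + 0.32·π_3
π_2 = 0.16·π_1 + 0.28·π_2 + 0.32·π_3
Solving with the normalization constraint gives π = (0.2874, 0.2635, 0.4491).
So the stationary probability of Severe is 0.2635.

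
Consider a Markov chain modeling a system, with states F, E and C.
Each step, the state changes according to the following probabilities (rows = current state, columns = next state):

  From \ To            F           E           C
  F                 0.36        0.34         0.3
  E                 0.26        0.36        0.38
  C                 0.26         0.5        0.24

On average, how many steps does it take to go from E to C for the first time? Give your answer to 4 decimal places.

Let t(s) be the expected number of steps to first reach C from state s, with t(C) = 0. Conditioning on the first step:
t(F) = 1 + 0.36·t(F) + 0.34·t(E)
t(E) = 1 + 0.26·t(F) + 0.36·t(E)
Solving: t(F) = 3.0511, t(E) = 2.8020.
Expected steps from E to C: 2.8020.

2.8020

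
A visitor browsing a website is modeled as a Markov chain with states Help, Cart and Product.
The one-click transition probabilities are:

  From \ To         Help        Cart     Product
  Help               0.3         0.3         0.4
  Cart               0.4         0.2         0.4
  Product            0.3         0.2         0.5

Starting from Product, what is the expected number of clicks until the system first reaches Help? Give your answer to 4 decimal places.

3.1250

Let t(s) be the expected number of clicks to first reach Help from state s, with t(Help) = 0. Conditioning on the first click:
t(Cart) = 1 + 0.2·t(Cart) + 0.4·t(Product)
t(Product) = 1 + 0.2·t(Cart) + 0.5·t(Product)
Solving: t(Cart) = 2.8125, t(Product) = 3.1250.
Expected clicks from Product to Help: 3.1250.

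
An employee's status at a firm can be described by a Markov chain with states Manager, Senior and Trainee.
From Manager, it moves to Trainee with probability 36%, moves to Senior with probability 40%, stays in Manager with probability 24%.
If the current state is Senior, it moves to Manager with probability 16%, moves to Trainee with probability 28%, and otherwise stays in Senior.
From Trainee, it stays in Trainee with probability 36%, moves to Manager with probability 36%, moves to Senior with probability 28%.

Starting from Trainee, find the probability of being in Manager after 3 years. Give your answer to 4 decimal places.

Propagate the distribution vector 3 years from Trainee.
After 0 years: (0.0000, 0.0000, 1.0000)
After 1 year: (0.3600, 0.2800, 0.3600)
After 2 years: (0.2608, 0.4016, 0.3376)
After 3 years: (0.2484, 0.4237, 0.3279)
P(in Manager after 3 years) = 0.2484

0.2484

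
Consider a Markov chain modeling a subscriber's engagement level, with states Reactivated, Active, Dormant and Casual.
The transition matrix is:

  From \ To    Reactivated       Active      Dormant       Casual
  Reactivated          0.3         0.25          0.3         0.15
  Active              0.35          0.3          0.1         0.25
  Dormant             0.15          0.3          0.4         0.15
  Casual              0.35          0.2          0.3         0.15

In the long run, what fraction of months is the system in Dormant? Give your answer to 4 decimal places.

0.2737

Let the stationary distribution be π with π = πP and π_1 + π_2 + π_3 + π_4 = 1.
π_1 = 0.3·π_1 + 0.35·π_2 + 0.15·π_3 + 0.35·π_4
π_2 = 0.25·π_1 + 0.3·π_2 + 0.3·π_3 + 0.2·π_4
π_3 = 0.3·π_1 + 0.1·π_2 + 0.4·π_3 + 0.3·π_4
Solving with the normalization constraint gives π = (0.2812, 0.2683, 0.2737, 0.1768).
So the stationary probability of Dormant is 0.2737.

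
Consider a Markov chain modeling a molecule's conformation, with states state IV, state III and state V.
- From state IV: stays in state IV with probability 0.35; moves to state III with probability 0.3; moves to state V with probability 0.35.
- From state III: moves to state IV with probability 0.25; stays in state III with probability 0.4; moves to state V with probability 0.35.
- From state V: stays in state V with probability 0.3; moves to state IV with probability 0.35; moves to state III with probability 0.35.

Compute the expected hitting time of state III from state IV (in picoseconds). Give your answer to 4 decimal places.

Let t(s) be the expected number of picoseconds to first reach state III from state s, with t(state III) = 0. Conditioning on the first picosecond:
t(state IV) = 1 + 0.35·t(state IV) + 0.35·t(state V)
t(state V) = 1 + 0.35·t(state IV) + 0.3·t(state V)
Solving: t(state IV) = 3.1579, t(state V) = 3.0075.
Expected picoseconds from state IV to state III: 3.1579.

3.1579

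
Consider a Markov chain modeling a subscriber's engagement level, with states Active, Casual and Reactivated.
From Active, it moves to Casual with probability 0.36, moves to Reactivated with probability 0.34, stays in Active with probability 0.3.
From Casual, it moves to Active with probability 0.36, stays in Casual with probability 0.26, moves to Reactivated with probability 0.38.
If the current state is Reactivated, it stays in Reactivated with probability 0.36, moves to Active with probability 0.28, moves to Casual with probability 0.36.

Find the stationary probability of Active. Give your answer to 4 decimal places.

0.3124

Let the stationary distribution be π with π = πP and π_1 + π_2 + π_3 = 1.
π_1 = 0.3·π_1 + 0.36·π_2 + 0.28·π_3
π_2 = 0.36·π_1 + 0.26·π_2 + 0.36·π_3
Solving with the normalization constraint gives π = (0.3124, 0.3273, 0.3603).
So the stationary probability of Active is 0.3124.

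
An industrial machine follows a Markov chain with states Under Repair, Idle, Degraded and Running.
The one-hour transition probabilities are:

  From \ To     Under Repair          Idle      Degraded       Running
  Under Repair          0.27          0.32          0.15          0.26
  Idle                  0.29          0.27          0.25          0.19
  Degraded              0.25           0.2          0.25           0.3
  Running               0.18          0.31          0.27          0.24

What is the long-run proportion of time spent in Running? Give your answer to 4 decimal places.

0.2450

Let the stationary distribution be π with π = πP and π_1 + π_2 + π_3 + π_4 = 1.
π_1 = 0.27·π_1 + 0.29·π_2 + 0.25·π_3 + 0.18·π_4
π_2 = 0.32·π_1 + 0.27·π_2 + 0.2·π_3 + 0.31·π_4
π_3 = 0.15·π_1 + 0.25·π_2 + 0.25·π_3 + 0.27·π_4
Solving with the normalization constraint gives π = (0.2489, 0.2761, 0.2300, 0.2450).
So the stationary probability of Running is 0.2450.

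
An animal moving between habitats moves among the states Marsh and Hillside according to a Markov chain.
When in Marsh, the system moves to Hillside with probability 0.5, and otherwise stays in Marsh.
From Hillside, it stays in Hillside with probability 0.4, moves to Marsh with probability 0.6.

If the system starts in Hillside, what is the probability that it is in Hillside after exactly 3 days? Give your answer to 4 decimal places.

Propagate the distribution vector 3 days from Hillside.
After 0 days: (0.0000, 1.0000)
After 1 day: (0.6000, 0.4000)
After 2 days: (0.5400, 0.4600)
After 3 days: (0.5460, 0.4540)
P(in Hillside after 3 days) = 0.4540

0.4540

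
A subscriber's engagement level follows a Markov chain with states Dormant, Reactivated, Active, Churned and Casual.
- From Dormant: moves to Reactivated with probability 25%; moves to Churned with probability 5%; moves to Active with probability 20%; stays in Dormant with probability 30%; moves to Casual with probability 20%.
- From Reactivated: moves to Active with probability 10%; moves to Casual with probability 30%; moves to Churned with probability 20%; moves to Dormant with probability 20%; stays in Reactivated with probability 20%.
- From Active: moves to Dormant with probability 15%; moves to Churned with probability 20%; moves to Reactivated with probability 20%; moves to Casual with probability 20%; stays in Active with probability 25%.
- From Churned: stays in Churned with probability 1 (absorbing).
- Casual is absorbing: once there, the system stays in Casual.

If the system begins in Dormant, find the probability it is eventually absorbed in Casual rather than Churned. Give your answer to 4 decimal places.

0.6649

Let h(s) be the probability of absorption at Casual starting from transient state s. Then h(Casual) = 1 and h(Churned) = 0. By first-step analysis:
h(Dormant) = 0.3·h(Dormant) + 0.25·h(Reactivated) + 0.2·h(Active) + 0.05·0 + 0.2·1
h(Reactivated) = 0.2·h(Dormant) + 0.2·h(Reactivated) + 0.1·h(Active) + 0.2·0 + 0.3·1
h(Active) = 0.15·h(Dormant) + 0.2·h(Reactivated) + 0.25·h(Active) + 0.2·0 + 0.2·1
Solving: h(Dormant) = 0.6649, h(Reactivated) = 0.6116, h(Active) = 0.5627.
Starting from Dormant, the probability is 0.6649.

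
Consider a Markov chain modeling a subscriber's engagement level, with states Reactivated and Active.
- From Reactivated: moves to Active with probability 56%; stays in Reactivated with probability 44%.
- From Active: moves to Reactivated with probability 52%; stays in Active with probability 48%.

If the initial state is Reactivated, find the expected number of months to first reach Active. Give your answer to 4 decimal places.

1.7857

Let t(s) be the expected number of months to first reach Active from state s, with t(Active) = 0. Conditioning on the first month:
t(Reactivated) = 1 + 0.44·t(Reactivated)
Solving: t(Reactivated) = 1.7857.
Expected months from Reactivated to Active: 1.7857.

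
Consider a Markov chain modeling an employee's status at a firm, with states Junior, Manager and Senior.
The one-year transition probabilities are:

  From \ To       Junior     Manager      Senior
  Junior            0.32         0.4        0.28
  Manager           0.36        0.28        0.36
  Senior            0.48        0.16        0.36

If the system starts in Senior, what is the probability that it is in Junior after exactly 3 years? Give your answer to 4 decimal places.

Propagate the distribution vector 3 years from Senior.
After 0 years: (0.0000, 0.0000, 1.0000)
After 1 year: (0.4800, 0.1600, 0.3600)
After 2 years: (0.3840, 0.2944, 0.3216)
After 3 years: (0.3832, 0.2875, 0.3293)
P(in Junior after 3 years) = 0.3832

0.3832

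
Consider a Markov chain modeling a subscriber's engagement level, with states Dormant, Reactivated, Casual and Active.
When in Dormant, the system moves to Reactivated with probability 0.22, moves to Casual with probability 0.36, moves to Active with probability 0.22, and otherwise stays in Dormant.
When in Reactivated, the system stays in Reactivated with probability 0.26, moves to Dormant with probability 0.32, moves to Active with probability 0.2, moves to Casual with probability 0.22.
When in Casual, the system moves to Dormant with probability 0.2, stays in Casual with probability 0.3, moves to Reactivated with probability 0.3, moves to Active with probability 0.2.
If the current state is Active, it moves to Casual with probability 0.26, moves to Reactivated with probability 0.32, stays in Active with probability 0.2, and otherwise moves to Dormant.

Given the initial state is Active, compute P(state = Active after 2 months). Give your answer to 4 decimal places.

0.2044

Propagate the distribution vector 2 months from Active.
After 0 months: (0.0000, 0.0000, 0.0000, 1.0000)
After 1 month: (0.2200, 0.3200, 0.2600, 0.2000)
After 2 months: (0.2424, 0.2736, 0.2796, 0.2044)
P(in Active after 2 months) = 0.2044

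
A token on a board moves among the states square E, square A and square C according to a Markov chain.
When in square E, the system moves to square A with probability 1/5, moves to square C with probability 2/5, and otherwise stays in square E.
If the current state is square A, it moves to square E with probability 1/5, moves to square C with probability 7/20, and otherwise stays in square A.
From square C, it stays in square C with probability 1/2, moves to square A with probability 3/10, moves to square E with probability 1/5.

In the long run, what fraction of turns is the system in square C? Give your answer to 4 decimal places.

Let the stationary distribution be π with π = πP and π_1 + π_2 + π_3 = 1.
π_1 = 0.4·π_1 + 0.2·π_2 + 0.2·π_3
π_2 = 0.2·π_1 + 0.45·π_2 + 0.3·π_3
Solving with the normalization constraint gives π = (0.2500, 0.3235, 0.4265).
So the stationary probability of square C is 0.4265.

0.4265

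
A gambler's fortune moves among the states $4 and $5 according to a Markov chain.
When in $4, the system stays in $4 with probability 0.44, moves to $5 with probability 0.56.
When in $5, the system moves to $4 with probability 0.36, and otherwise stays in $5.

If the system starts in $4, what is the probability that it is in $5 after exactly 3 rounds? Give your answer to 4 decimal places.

Propagate the distribution vector 3 rounds from $4.
After 0 rounds: (1.0000, 0.0000)
After 1 round: (0.4400, 0.5600)
After 2 rounds: (0.3952, 0.6048)
After 3 rounds: (0.3916, 0.6084)
P(in $5 after 3 rounds) = 0.6084

0.6084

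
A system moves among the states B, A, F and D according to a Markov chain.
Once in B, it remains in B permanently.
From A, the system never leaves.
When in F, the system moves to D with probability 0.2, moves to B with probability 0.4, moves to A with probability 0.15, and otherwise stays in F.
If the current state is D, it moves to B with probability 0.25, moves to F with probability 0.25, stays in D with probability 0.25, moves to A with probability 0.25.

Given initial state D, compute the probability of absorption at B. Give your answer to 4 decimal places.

0.5610

Let h(s) be the probability of absorption at B starting from transient state s. Then h(B) = 1 and h(A) = 0. By first-step analysis:
h(F) = 0.4·1 + 0.15·0 + 0.25·h(F) + 0.2·h(D)
h(D) = 0.25·1 + 0.25·0 + 0.25·h(F) + 0.25·h(D)
Solving: h(F) = 0.6829, h(D) = 0.5610.
Starting from D, the probability is 0.5610.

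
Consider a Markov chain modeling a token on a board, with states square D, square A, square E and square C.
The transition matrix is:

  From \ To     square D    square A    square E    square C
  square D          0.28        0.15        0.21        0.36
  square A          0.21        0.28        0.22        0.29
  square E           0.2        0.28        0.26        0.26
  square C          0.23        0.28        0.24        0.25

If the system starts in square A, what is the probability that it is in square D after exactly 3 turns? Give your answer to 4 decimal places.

Propagate the distribution vector 3 turns from square A.
After 0 turns: (0.0000, 1.0000, 0.0000, 0.0000)
After 1 turn: (0.2100, 0.2800, 0.2200, 0.2900)
After 2 turns: (0.2283, 0.2527, 0.2325, 0.2865)
After 3 turns: (0.2294, 0.2503, 0.2327, 0.2875)
P(in square D after 3 turns) = 0.2294

0.2294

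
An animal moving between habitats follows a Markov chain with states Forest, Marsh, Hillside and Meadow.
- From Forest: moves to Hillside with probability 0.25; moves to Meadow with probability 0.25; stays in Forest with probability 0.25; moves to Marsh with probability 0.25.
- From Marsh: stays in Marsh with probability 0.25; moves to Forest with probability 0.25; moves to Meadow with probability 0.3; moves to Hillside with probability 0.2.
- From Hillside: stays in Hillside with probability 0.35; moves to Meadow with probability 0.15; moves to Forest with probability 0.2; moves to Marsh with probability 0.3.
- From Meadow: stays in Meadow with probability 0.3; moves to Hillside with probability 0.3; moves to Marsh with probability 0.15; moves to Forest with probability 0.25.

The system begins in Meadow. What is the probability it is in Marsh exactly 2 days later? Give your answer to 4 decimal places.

0.2350

Propagate the distribution vector 2 days from Meadow.
After 0 days: (0.0000, 0.0000, 0.0000, 1.0000)
After 1 day: (0.2500, 0.1500, 0.3000, 0.3000)
After 2 days: (0.2350, 0.2350, 0.2875, 0.2425)
P(in Marsh after 2 days) = 0.2350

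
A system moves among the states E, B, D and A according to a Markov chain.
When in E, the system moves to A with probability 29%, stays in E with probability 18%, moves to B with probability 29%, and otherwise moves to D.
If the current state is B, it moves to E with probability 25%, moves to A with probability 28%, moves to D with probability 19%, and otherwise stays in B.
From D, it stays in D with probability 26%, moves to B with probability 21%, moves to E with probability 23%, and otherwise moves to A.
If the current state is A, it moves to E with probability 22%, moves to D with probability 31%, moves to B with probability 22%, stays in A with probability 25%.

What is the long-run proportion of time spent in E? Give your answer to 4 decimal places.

Let the stationary distribution be π with π = πP and π_1 + π_2 + π_3 + π_4 = 1.
π_1 = 0.18·π_1 + 0.25·π_2 + 0.23·π_3 + 0.22·π_4
π_2 = 0.29·π_1 + 0.28·π_2 + 0.21·π_3 + 0.22·π_4
π_3 = 0.24·π_1 + 0.19·π_2 + 0.26·π_3 + 0.31·π_4
Solving with the normalization constraint gives π = (0.2211, 0.2478, 0.2522, 0.2789).
So the stationary probability of E is 0.2211.

0.2211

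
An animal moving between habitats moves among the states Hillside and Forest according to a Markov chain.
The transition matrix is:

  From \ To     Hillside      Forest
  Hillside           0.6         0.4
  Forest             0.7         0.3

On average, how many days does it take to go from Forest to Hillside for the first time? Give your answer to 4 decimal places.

1.4286

Let t(s) be the expected number of days to first reach Hillside from state s, with t(Hillside) = 0. Conditioning on the first day:
t(Forest) = 1 + 0.3·t(Forest)
Solving: t(Forest) = 1.4286.
Expected days from Forest to Hillside: 1.4286.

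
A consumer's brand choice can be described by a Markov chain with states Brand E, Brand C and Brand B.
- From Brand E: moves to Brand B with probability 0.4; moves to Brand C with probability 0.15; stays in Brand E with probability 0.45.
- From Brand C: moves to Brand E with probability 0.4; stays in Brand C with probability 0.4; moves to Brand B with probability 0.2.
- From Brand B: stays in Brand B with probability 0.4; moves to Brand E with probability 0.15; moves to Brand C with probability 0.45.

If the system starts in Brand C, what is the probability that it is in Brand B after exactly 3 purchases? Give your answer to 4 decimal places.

0.3380

Propagate the distribution vector 3 purchases from Brand C.
After 0 purchases: (0.0000, 1.0000, 0.0000)
After 1 purchase: (0.4000, 0.4000, 0.2000)
After 2 purchases: (0.3700, 0.3100, 0.3200)
After 3 purchases: (0.3385, 0.3235, 0.3380)
P(in Brand B after 3 purchases) = 0.3380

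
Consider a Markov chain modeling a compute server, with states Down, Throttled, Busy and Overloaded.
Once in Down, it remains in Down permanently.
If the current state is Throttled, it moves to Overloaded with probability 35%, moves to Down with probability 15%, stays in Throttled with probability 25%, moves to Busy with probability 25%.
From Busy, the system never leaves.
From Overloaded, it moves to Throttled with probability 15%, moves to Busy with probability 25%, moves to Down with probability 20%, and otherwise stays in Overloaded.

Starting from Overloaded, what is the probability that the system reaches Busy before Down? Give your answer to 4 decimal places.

0.5660

Let h(s) be the probability of absorption at Busy starting from transient state s. Then h(Busy) = 1 and h(Down) = 0. By first-step analysis:
h(Throttled) = 0.15·0 + 0.25·h(Throttled) + 0.25·1 + 0.35·h(Overloaded)
h(Overloaded) = 0.2·0 + 0.15·h(Throttled) + 0.25·1 + 0.4·h(Overloaded)
Solving: h(Throttled) = 0.5975, h(Overloaded) = 0.5660.
Starting from Overloaded, the probability is 0.5660.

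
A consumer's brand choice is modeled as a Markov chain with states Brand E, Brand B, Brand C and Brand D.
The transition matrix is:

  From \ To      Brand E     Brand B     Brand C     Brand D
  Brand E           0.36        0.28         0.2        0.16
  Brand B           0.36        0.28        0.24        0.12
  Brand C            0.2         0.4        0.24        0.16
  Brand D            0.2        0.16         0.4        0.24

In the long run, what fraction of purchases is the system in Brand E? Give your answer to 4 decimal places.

Let the stationary distribution be π with π = πP and π_1 + π_2 + π_3 + π_4 = 1.
π_1 = 0.36·π_1 + 0.36·π_2 + 0.2·π_3 + 0.2·π_4
π_2 = 0.28·π_1 + 0.28·π_2 + 0.4·π_3 + 0.16·π_4
π_3 = 0.2·π_1 + 0.24·π_2 + 0.24·π_3 + 0.4·π_4
Solving with the normalization constraint gives π = (0.2935, 0.2911, 0.2541, 0.1613).
So the stationary probability of Brand E is 0.2935.

0.2935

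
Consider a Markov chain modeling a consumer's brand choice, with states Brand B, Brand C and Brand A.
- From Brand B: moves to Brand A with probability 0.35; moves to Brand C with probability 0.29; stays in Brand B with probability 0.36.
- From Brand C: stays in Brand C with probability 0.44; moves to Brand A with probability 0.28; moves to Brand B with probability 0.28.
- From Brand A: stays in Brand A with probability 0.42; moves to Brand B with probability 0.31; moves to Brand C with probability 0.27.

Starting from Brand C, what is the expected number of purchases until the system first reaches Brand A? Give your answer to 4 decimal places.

3.3189

Let t(s) be the expected number of purchases to first reach Brand A from state s, with t(Brand A) = 0. Conditioning on the first purchase:
t(Brand B) = 1 + 0.36·t(Brand B) + 0.29·t(Brand C)
t(Brand C) = 1 + 0.28·t(Brand B) + 0.44·t(Brand C)
Solving: t(Brand B) = 3.0664, t(Brand C) = 3.3189.
Expected purchases from Brand C to Brand A: 3.3189.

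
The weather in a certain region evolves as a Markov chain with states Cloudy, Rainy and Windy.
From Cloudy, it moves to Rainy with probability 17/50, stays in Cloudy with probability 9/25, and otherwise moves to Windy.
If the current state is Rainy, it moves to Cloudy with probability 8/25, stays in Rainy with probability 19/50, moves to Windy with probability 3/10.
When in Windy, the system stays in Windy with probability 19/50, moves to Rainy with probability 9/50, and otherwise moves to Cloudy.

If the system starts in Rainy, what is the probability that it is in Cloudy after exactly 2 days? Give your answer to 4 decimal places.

0.3688

Sum over the intermediate state after 1 day:
P = P(Rainy→Cloudy)·P(Cloudy→Cloudy) + P(Rainy→Rainy)·P(Rainy→Cloudy) + P(Rainy→Windy)·P(Windy→Cloudy)
  = 0.32×0.36 + 0.38×0.32 + 0.3×0.44
  = 0.1152 + 0.1216 + 0.1320 = 0.3688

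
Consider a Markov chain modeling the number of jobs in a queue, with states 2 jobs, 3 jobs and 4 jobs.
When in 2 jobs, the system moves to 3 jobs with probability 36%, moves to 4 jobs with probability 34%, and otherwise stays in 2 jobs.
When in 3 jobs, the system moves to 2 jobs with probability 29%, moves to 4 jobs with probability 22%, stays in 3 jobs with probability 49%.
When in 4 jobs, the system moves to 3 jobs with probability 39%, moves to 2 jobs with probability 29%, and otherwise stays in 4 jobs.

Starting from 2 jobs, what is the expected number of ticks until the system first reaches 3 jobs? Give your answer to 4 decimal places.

Let t(s) be the expected number of ticks to first reach 3 jobs from state s, with t(3 jobs) = 0. Conditioning on the first tick:
t(2 jobs) = 1 + 0.3·t(2 jobs) + 0.34·t(4 jobs)
t(4 jobs) = 1 + 0.29·t(2 jobs) + 0.32·t(4 jobs)
Solving: t(2 jobs) = 2.7027, t(4 jobs) = 2.6232.
Expected ticks from 2 jobs to 3 jobs: 2.7027.

2.7027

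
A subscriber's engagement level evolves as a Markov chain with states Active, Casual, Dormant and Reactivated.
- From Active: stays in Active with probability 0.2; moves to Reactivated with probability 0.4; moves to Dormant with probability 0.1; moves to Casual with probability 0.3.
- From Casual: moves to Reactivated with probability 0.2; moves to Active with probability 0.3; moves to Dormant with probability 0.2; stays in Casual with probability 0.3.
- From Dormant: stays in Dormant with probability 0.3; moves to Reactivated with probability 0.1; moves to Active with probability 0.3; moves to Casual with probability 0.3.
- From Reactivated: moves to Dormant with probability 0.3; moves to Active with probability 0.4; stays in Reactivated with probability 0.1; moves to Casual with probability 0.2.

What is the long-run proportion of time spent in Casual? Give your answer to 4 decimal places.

0.2784

Let the stationary distribution be π with π = πP and π_1 + π_2 + π_3 + π_4 = 1.
π_1 = 0.2·π_1 + 0.3·π_2 + 0.3·π_3 + 0.4·π_4
π_2 = 0.3·π_1 + 0.3·π_2 + 0.3·π_3 + 0.2·π_4
π_3 = 0.1·π_1 + 0.2·π_2 + 0.3·π_3 + 0.3·π_4
Solving with the normalization constraint gives π = (0.2923, 0.2784, 0.2137, 0.2155).
So the stationary probability of Casual is 0.2784.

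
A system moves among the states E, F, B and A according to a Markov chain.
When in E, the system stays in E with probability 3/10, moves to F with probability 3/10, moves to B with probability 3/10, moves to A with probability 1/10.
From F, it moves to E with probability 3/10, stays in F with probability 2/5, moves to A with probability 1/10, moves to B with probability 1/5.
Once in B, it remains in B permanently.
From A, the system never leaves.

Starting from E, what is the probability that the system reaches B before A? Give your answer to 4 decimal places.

0.7273

Let h(s) be the probability of absorption at B starting from transient state s. Then h(B) = 1 and h(A) = 0. By first-step analysis:
h(E) = 0.3·h(E) + 0.3·h(F) + 0.3·1 + 0.1·0
h(F) = 0.3·h(E) + 0.4·h(F) + 0.2·1 + 0.1·0
Solving: h(E) = 0.7273, h(F) = 0.6970.
Starting from E, the probability is 0.7273.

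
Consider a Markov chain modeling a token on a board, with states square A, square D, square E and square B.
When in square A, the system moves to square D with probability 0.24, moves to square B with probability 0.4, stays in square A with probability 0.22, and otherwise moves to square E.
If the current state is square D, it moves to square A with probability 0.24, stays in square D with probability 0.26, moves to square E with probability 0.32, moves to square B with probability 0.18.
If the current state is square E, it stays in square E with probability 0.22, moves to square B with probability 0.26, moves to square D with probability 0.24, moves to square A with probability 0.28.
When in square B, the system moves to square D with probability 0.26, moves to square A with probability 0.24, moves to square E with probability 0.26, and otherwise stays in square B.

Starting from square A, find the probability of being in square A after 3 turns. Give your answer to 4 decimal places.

0.2449

Propagate the distribution vector 3 turns from square A.
After 0 turns: (1.0000, 0.0000, 0.0000, 0.0000)
After 1 turn: (0.2200, 0.2400, 0.1400, 0.4000)
After 2 turns: (0.2412, 0.2528, 0.2424, 0.2636)
After 3 turns: (0.2449, 0.2503, 0.2365, 0.2683)
P(in square A after 3 turns) = 0.2449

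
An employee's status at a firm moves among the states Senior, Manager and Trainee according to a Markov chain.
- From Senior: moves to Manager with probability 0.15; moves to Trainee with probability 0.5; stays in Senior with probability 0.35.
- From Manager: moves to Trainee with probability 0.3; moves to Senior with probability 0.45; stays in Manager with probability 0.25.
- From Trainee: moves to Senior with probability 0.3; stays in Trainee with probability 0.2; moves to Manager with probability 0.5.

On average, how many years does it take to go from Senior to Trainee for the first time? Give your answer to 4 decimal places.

Let t(s) be the expected number of years to first reach Trainee from state s, with t(Trainee) = 0. Conditioning on the first year:
t(Senior) = 1 + 0.35·t(Senior) + 0.15·t(Manager)
t(Manager) = 1 + 0.45·t(Senior) + 0.25·t(Manager)
Solving: t(Senior) = 2.1429, t(Manager) = 2.6190.
Expected years from Senior to Trainee: 2.1429.

2.1429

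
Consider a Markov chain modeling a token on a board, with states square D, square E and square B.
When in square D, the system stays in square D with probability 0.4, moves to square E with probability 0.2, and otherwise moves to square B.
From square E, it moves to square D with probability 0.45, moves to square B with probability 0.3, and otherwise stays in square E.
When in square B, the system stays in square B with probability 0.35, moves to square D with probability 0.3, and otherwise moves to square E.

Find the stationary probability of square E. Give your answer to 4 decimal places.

Let the stationary distribution be π with π = πP and π_1 + π_2 + π_3 = 1.
π_1 = 0.4·π_1 + 0.45·π_2 + 0.3·π_3
π_2 = 0.2·π_1 + 0.25·π_2 + 0.35·π_3
Solving with the normalization constraint gives π = (0.3778, 0.2667, 0.3556).
So the stationary probability of square E is 0.2667.

0.2667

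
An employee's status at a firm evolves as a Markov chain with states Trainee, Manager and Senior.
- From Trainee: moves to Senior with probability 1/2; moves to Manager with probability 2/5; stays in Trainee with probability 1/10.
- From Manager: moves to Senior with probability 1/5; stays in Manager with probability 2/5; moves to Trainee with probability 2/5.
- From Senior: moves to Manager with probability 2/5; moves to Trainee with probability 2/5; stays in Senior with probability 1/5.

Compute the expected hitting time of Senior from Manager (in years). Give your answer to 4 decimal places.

3.4211

Let t(s) be the expected number of years to first reach Senior from state s, with t(Senior) = 0. Conditioning on the first year:
t(Trainee) = 1 + 0.1·t(Trainee) + 0.4·t(Manager)
t(Manager) = 1 + 0.4·t(Trainee) + 0.4·t(Manager)
Solving: t(Trainee) = 2.6316, t(Manager) = 3.4211.
Expected years from Manager to Senior: 3.4211.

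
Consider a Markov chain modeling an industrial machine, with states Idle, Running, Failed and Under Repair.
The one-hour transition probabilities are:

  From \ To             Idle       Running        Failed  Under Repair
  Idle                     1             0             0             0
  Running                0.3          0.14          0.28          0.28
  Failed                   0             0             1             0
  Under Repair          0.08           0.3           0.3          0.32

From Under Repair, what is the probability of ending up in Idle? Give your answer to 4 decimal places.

Let h(s) be the probability of absorption at Idle starting from transient state s. Then h(Idle) = 1 and h(Failed) = 0. By first-step analysis:
h(Running) = 0.3·1 + 0.14·h(Running) + 0.28·0 + 0.28·h(Under Repair)
h(Under Repair) = 0.08·1 + 0.3·h(Running) + 0.3·0 + 0.32·h(Under Repair)
Solving: h(Running) = 0.4521, h(Under Repair) = 0.3171.
Starting from Under Repair, the probability is 0.3171.

0.3171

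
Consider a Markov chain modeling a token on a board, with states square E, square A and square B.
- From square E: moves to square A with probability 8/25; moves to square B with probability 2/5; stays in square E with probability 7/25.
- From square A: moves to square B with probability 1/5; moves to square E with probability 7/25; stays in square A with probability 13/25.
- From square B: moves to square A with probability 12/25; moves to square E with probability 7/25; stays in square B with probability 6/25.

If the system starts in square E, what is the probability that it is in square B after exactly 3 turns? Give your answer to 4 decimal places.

0.2669

Propagate the distribution vector 3 turns from square E.
After 0 turns: (1.0000, 0.0000, 0.0000)
After 1 turn: (0.2800, 0.3200, 0.4000)
After 2 turns: (0.2800, 0.4480, 0.2720)
After 3 turns: (0.2800, 0.4531, 0.2669)
P(in square B after 3 turns) = 0.2669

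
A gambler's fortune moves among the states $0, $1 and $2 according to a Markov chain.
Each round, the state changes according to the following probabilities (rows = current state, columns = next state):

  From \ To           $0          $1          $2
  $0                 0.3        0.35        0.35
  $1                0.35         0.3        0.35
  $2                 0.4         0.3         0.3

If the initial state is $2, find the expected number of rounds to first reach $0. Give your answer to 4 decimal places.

Let t(s) be the expected number of rounds to first reach $0 from state s, with t($0) = 0. Conditioning on the first round:
t($1) = 1 + 0.3·t($1) + 0.35·t($2)
t($2) = 1 + 0.3·t($1) + 0.3·t($2)
Solving: t($1) = 2.7273, t($2) = 2.5974.
Expected rounds from $2 to $0: 2.5974.

2.5974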